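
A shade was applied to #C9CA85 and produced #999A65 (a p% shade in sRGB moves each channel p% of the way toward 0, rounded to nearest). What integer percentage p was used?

24%

#C9CA85 is rgb(201, 202, 133); #999A65 is rgb(153, 154, 101).
On the G channel (widest range): 154 ≈ 202 + (p/100)(0 − 202), so p ≈ 100×(154 − 202)/(0 − 202) = -4800/-202 = 23.76.
p = 24 reproduces all three channels after rounding.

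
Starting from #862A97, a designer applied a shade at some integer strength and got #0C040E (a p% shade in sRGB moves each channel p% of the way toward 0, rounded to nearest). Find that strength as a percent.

91%

#862A97 is rgb(134, 42, 151); #0C040E is rgb(12, 4, 14).
On the B channel (widest range): 14 ≈ 151 + (p/100)(0 − 151), so p ≈ 100×(14 − 151)/(0 − 151) = -13700/-151 = 90.73.
p = 91 reproduces all three channels after rounding.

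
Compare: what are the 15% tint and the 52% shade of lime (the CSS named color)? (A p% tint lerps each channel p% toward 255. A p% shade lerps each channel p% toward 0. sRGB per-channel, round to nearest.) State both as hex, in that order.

CSS lime is rgb(0, 255, 0).
15% tint:
  R: 0 + 0.15×(255−0) = 0 + 38.25 = 38.25 → 38
  G: 255 + 0 = 255 → 255
  B: 0 + 0.15×(255−0) = 0 + 38.25 = 38.25 → 38
  → #26ff26
52% shade:
  R: 0 + 0.52×(0−0) = 0 + 0 = 0 → 0
  G: 255 − 132.6 = 122.4 → 122
  B: 0 + 0 = 0 → 0
  → #007a00

#26ff26, #007a00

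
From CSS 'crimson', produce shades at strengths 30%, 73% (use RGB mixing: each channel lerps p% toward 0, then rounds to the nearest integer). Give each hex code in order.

CSS crimson is rgb(220, 20, 60).
30%: (220 − 66 = 154→154, 20 − 6 = 14→14, 60 − 18 = 42→42) → #9A0E2A
73%: (220 − 160.6 = 59.4→59, 20 − 14.6 = 5.4→5, 60 − 43.8 = 16.2→16) → #3B0510

#9A0E2A, #3B0510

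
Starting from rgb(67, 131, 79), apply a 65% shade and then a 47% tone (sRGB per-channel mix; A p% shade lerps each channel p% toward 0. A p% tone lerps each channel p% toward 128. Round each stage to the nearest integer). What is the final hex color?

#48554b

Lerp each channel 65% toward 0:
  R: 67 + 0.65×(0−67) = 67 − 43.55 = 23.45 → 23
  G: 131 − 85.15 = 45.85 → 46
  B: 79 − 51.35 = 27.65 → 28
After the shade: rgb(23, 46, 28) = #172e1c.
Lerp each channel 47% toward 128:
  R: 23 + 0.47×(128−23) = 23 + 49.35 = 72.35 → 72
  G: 46 + 0.47×(128−46) = 46 + 38.54 = 84.54 → 85
  B: 28 + 47 = 75 → 75
rgb(72, 85, 75) = #48554b.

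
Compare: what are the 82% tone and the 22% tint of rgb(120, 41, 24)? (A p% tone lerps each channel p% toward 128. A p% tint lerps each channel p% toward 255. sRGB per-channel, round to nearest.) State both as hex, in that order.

#7f706d, #96584b

82% tone:
  R: 120 + 0.82×(128−120) = 120 + 6.56 = 126.56 → 127
  G: 41 + 71.34 = 112.34 → 112
  B: 24 + 0.82×(128−24) = 24 + 85.28 = 109.28 → 109
  → #7f706d
22% tint:
  R: 120 + 29.7 = 149.7 → 150
  G: 41 + 0.22×(255−41) = 41 + 47.08 = 88.08 → 88
  B: 24 + 50.82 = 74.82 → 75
  → #96584b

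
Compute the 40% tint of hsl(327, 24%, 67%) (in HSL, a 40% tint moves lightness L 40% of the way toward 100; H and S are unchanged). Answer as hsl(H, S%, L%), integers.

hsl(327, 24%, 80%)

L moves 40% from 67 toward 100: 67 + 13.2 = 80.2 → 80.
H and S are unchanged.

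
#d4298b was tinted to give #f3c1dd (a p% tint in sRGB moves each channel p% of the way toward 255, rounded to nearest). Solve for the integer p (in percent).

#d4298b is rgb(212, 41, 139); #f3c1dd is rgb(243, 193, 221).
On the G channel (widest range): 193 ≈ 41 + (p/100)(255 − 41), so p ≈ 100×(193 − 41)/(255 − 41) = 15200/214 = 71.03.
p = 71 reproduces all three channels after rounding.

71%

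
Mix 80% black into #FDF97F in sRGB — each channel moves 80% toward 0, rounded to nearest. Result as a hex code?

#333219

#FDF97F is rgb(253, 249, 127).
Lerp each channel 80% toward 0:
  R: 253 − 202.4 = 50.6 → 51
  G: 249 − 199.2 = 49.8 → 50
  B: 127 − 101.6 = 25.4 → 25
rgb(51, 50, 25) = #333219.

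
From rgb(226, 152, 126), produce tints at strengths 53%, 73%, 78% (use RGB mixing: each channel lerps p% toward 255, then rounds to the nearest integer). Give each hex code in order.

#F1CFC2, #F7E3DC, #F9E8E3

53%: (226 + 15.37 = 241.37→241, 152 + 54.59 = 206.59→207, 126 + 68.37 = 194.37→194) → #F1CFC2
73%: (226 + 21.17 = 247.17→247, 152 + 75.19 = 227.19→227, 126 + 94.17 = 220.17→220) → #F7E3DC
78%: (226 + 22.62 = 248.62→249, 152 + 80.34 = 232.34→232, 126 + 100.62 = 226.62→227) → #F9E8E3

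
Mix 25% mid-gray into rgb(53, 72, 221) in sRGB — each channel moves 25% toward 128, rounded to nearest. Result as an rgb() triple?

rgb(72, 86, 198)

Per channel, c → c + 0.25(128 − c):
  R: 53 + 0.25×(128−53) = 53 + 18.75 = 71.75 → 72
  G: 72 + 14 = 86 → 86
  B: 221 + 0.25×(128−221) = 221 − 23.25 = 197.75 → 198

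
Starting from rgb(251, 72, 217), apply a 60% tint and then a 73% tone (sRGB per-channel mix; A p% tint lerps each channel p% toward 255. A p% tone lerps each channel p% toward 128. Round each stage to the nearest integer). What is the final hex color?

Lerp each channel 60% toward 255:
  R: 251 + 2.4 = 253.4 → 253
  G: 72 + 0.6×(255−72) = 72 + 109.8 = 181.8 → 182
  B: 217 + 0.6×(255−217) = 217 + 22.8 = 239.8 → 240
After the tint: rgb(253, 182, 240) = #FDB6F0.
Per channel, c → c + 0.73(128 − c):
  R: 253 + 0.73×(128−253) = 253 − 91.25 = 161.75 → 162
  G: 182 + 0.73×(128−182) = 182 − 39.42 = 142.58 → 143
  B: 240 − 81.76 = 158.24 → 158
rgb(162, 143, 158) = #A28F9E.

#A28F9E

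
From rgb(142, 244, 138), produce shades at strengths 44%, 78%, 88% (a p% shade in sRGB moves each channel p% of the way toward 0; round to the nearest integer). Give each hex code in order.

44%: (142 − 62.48 = 79.52→80, 244 − 107.36 = 136.64→137, 138 − 60.72 = 77.28→77) → #50894D
78%: (142 − 110.76 = 31.24→31, 244 − 190.32 = 53.68→54, 138 − 107.64 = 30.36→30) → #1F361E
88%: (142 − 124.96 = 17.04→17, 244 − 214.72 = 29.28→29, 138 − 121.44 = 16.56→17) → #111D11

#50894D, #1F361E, #111D11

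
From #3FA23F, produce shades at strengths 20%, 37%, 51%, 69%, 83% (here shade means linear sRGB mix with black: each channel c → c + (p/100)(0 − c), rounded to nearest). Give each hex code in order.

#3FA23F is rgb(63, 162, 63).
20%: (63 − 12.6 = 50.4→50, 162 − 32.4 = 129.6→130, 63 − 12.6 = 50.4→50) → #328232
37%: (63 − 23.31 = 39.69→40, 162 − 59.94 = 102.06→102, 63 − 23.31 = 39.69→40) → #286628
51%: (63 − 32.13 = 30.87→31, 162 − 82.62 = 79.38→79, 63 − 32.13 = 30.87→31) → #1F4F1F
69%: (63 − 43.47 = 19.53→20, 162 − 111.78 = 50.22→50, 63 − 43.47 = 19.53→20) → #143214
83%: (63 − 52.29 = 10.71→11, 162 − 134.46 = 27.54→28, 63 − 52.29 = 10.71→11) → #0B1C0B

#328232, #286628, #1F4F1F, #143214, #0B1C0B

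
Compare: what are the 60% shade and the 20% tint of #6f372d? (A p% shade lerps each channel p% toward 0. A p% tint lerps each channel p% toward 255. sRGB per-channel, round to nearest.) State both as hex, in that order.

#6f372d is rgb(111, 55, 45).
60% shade:
  R: 111 + 0.6×(0−111) = 111 − 66.6 = 44.4 → 44
  G: 55 + 0.6×(0−55) = 55 − 33 = 22 → 22
  B: 45 + 0.6×(0−45) = 45 − 27 = 18 → 18
  → #2c1612
20% tint:
  R: 111 + 28.8 = 139.8 → 140
  G: 55 + 40 = 95 → 95
  B: 45 + 0.2×(255−45) = 45 + 42 = 87 → 87
  → #8c5f57

#2c1612, #8c5f57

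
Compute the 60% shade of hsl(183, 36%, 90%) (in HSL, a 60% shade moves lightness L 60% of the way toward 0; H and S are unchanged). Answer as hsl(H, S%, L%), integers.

hsl(183, 36%, 36%)

L moves 60% from 90 toward 0: 90 − 54 = 36 → 36.
H and S are unchanged.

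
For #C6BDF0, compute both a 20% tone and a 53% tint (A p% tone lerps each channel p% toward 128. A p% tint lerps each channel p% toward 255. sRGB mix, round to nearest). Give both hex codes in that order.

#C6BDF0 is rgb(198, 189, 240).
20% tone:
  R: 198 + 0.2×(128−198) = 198 − 14 = 184 → 184
  G: 189 + 0.2×(128−189) = 189 − 12.2 = 176.8 → 177
  B: 240 − 22.4 = 217.6 → 218
  → #B8B1DA
53% tint:
  R: 198 + 30.21 = 228.21 → 228
  G: 189 + 0.53×(255−189) = 189 + 34.98 = 223.98 → 224
  B: 240 + 7.95 = 247.95 → 248
  → #E4E0F8

#B8B1DA, #E4E0F8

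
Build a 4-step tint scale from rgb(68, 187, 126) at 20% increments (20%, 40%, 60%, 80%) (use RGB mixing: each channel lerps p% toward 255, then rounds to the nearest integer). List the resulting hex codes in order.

#69C998, #8FD6B2, #B4E4CB, #DAF1E5

20%: (68 + 37.4 = 105.4→105, 187 + 13.6 = 200.6→201, 126 + 25.8 = 151.8→152) → #69C998
40%: (68 + 74.8 = 142.8→143, 187 + 27.2 = 214.2→214, 126 + 51.6 = 177.6→178) → #8FD6B2
60%: (68 + 112.2 = 180.2→180, 187 + 40.8 = 227.8→228, 126 + 77.4 = 203.4→203) → #B4E4CB
80%: (68 + 149.6 = 217.6→218, 187 + 54.4 = 241.4→241, 126 + 103.2 = 229.2→229) → #DAF1E5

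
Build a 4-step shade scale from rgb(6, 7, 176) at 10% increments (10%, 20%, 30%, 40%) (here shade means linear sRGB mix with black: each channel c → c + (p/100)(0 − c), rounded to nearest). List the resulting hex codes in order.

10%: (6 − 0.6 = 5.4→5, 7 − 0.7 = 6.3→6, 176 − 17.6 = 158.4→158) → #05069e
20%: (6 − 1.2 = 4.8→5, 7 − 1.4 = 5.6→6, 176 − 35.2 = 140.8→141) → #05068d
30%: (6 − 1.8 = 4.2→4, 7 − 2.1 = 4.9→5, 176 − 52.8 = 123.2→123) → #04057b
40%: (6 − 2.4 = 3.6→4, 7 − 2.8 = 4.2→4, 176 − 70.4 = 105.6→106) → #04046a

#05069e, #05068d, #04057b, #04046a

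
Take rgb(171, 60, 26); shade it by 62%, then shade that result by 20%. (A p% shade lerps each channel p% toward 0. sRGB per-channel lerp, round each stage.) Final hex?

#341208

Per channel, c → c + 0.62(0 − c):
  R: 171 + 0.62×(0−171) = 171 − 106.02 = 64.98 → 65
  G: 60 + 0.62×(0−60) = 60 − 37.2 = 22.8 → 23
  B: 26 − 16.12 = 9.88 → 10
After the shade: rgb(65, 23, 10) = #41170a.
Lerp each channel 20% toward 0:
  R: 65 + 0.2×(0−65) = 65 − 13 = 52 → 52
  G: 23 + 0.2×(0−23) = 23 − 4.6 = 18.4 → 18
  B: 10 + 0.2×(0−10) = 10 − 2 = 8 → 8
rgb(52, 18, 8) = #341208.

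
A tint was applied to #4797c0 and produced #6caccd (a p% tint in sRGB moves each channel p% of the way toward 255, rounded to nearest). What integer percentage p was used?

20%

#4797c0 is rgb(71, 151, 192); #6caccd is rgb(108, 172, 205).
On the R channel (widest range): 108 ≈ 71 + (p/100)(255 − 71), so p ≈ 100×(108 − 71)/(255 − 71) = 3700/184 = 20.11.
p = 20 reproduces all three channels after rounding.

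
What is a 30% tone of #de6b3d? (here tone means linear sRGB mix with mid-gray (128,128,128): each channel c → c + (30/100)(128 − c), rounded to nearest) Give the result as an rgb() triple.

#de6b3d is rgb(222, 107, 61).
Per channel, c → c + 0.3(128 − c):
  R: 222 + 0.3×(128−222) = 222 − 28.2 = 193.8 → 194
  G: 107 + 0.3×(128−107) = 107 + 6.3 = 113.3 → 113
  B: 61 + 0.3×(128−61) = 61 + 20.1 = 81.1 → 81

rgb(194, 113, 81)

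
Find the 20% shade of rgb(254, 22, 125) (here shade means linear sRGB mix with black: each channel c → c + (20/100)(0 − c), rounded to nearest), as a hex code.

#CB1264

Lerp each channel 20% toward 0:
  R: 254 + 0.2×(0−254) = 254 − 50.8 = 203.2 → 203
  G: 22 + 0.2×(0−22) = 22 − 4.4 = 17.6 → 18
  B: 125 + 0.2×(0−125) = 125 − 25 = 100 → 100
rgb(203, 18, 100) = #CB1264.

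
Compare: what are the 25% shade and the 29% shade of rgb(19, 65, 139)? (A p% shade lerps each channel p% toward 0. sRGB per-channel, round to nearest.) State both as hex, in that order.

25% shade:
  R: 19 + 0.25×(0−19) = 19 − 4.75 = 14.25 → 14
  G: 65 − 16.25 = 48.75 → 49
  B: 139 + 0.25×(0−139) = 139 − 34.75 = 104.25 → 104
  → #0E3168
29% shade:
  R: 19 − 5.51 = 13.49 → 13
  G: 65 − 18.85 = 46.15 → 46
  B: 139 − 40.31 = 98.69 → 99
  → #0D2E63

#0E3168, #0D2E63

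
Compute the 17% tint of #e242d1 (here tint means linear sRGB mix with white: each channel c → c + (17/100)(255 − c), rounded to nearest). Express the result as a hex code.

#e242d1 is rgb(226, 66, 209).
A 17% tint moves each channel 17% toward 255:
  R: 226 + 4.93 = 230.93 → 231
  G: 66 + 32.13 = 98.13 → 98
  B: 209 + 0.17×(255−209) = 209 + 7.82 = 216.82 → 217
rgb(231, 98, 217) = #e762d9.

#e762d9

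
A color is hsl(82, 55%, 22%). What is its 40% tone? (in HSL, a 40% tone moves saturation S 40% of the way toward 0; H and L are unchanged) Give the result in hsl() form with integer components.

hsl(82, 33%, 22%)

S moves 40% from 55 toward 0: 55 − 22 = 33 → 33.
H and L are unchanged.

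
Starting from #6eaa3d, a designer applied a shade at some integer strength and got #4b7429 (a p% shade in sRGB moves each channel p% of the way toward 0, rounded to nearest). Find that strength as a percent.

32%

#6eaa3d is rgb(110, 170, 61); #4b7429 is rgb(75, 116, 41).
On the G channel (widest range): 116 ≈ 170 + (p/100)(0 − 170), so p ≈ 100×(116 − 170)/(0 − 170) = -5400/-170 = 31.76.
p = 32 reproduces all three channels after rounding.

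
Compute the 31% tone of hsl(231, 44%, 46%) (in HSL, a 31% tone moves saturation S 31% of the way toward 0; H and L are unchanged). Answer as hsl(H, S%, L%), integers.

hsl(231, 30%, 46%)

S moves 31% from 44 toward 0: 44 − 13.64 = 30.36 → 30.
H and L are unchanged.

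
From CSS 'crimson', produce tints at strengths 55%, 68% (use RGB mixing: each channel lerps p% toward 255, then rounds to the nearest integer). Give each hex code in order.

#ef95a7, #f4b4c1

CSS crimson is rgb(220, 20, 60).
55%: (220 + 19.25 = 239.25→239, 20 + 129.25 = 149.25→149, 60 + 107.25 = 167.25→167) → #ef95a7
68%: (220 + 23.8 = 243.8→244, 20 + 159.8 = 179.8→180, 60 + 132.6 = 192.6→193) → #f4b4c1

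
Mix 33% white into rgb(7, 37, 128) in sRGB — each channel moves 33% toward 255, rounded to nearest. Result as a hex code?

Per channel, c → c + 0.33(255 − c):
  R: 7 + 0.33×(255−7) = 7 + 81.84 = 88.84 → 89
  G: 37 + 0.33×(255−37) = 37 + 71.94 = 108.94 → 109
  B: 128 + 0.33×(255−128) = 128 + 41.91 = 169.91 → 170
rgb(89, 109, 170) = #596daa.

#596daa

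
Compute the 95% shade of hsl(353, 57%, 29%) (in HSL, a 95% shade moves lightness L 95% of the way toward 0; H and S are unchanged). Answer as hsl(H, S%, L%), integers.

L moves 95% from 29 toward 0: 29 − 27.55 = 1.45 → 1.
H and S are unchanged.

hsl(353, 57%, 1%)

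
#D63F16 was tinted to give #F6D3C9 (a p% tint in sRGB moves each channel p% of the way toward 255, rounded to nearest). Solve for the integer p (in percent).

77%

#D63F16 is rgb(214, 63, 22); #F6D3C9 is rgb(246, 211, 201).
On the B channel (widest range): 201 ≈ 22 + (p/100)(255 − 22), so p ≈ 100×(201 − 22)/(255 − 22) = 17900/233 = 76.82.
p = 77 reproduces all three channels after rounding.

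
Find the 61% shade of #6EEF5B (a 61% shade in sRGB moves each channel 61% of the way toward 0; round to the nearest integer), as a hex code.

#6EEF5B is rgb(110, 239, 91).
Lerp each channel 61% toward 0:
  R: 110 − 67.1 = 42.9 → 43
  G: 239 + 0.61×(0−239) = 239 − 145.79 = 93.21 → 93
  B: 91 − 55.51 = 35.49 → 35
rgb(43, 93, 35) = #2B5D23.

#2B5D23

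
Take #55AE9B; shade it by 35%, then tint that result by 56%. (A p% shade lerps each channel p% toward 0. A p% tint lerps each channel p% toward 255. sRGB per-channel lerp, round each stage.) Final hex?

#A7C1BB

#55AE9B is rgb(85, 174, 155).
A 35% shade moves each channel 35% toward 0:
  R: 85 + 0.35×(0−85) = 85 − 29.75 = 55.25 → 55
  G: 174 − 60.9 = 113.1 → 113
  B: 155 − 54.25 = 100.75 → 101
After the shade: rgb(55, 113, 101) = #377165.
A 56% tint moves each channel 56% toward 255:
  R: 55 + 0.56×(255−55) = 55 + 112 = 167 → 167
  G: 113 + 0.56×(255−113) = 113 + 79.52 = 192.52 → 193
  B: 101 + 0.56×(255−101) = 101 + 86.24 = 187.24 → 187
rgb(167, 193, 187) = #A7C1BB.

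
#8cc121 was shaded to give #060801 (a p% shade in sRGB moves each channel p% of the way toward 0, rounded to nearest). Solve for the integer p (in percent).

96%

#8cc121 is rgb(140, 193, 33); #060801 is rgb(6, 8, 1).
On the G channel (widest range): 8 ≈ 193 + (p/100)(0 − 193), so p ≈ 100×(8 − 193)/(0 − 193) = -18500/-193 = 95.85.
p = 96 reproduces all three channels after rounding.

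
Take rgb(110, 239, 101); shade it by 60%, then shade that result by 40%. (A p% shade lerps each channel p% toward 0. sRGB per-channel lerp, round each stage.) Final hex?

#1a3a18

A 60% shade moves each channel 60% toward 0:
  R: 110 + 0.6×(0−110) = 110 − 66 = 44 → 44
  G: 239 + 0.6×(0−239) = 239 − 143.4 = 95.6 → 96
  B: 101 + 0.6×(0−101) = 101 − 60.6 = 40.4 → 40
After the shade: rgb(44, 96, 40) = #2c6028.
Per channel, c → c + 0.4(0 − c):
  R: 44 + 0.4×(0−44) = 44 − 17.6 = 26.4 → 26
  G: 96 − 38.4 = 57.6 → 58
  B: 40 + 0.4×(0−40) = 40 − 16 = 24 → 24
rgb(26, 58, 24) = #1a3a18.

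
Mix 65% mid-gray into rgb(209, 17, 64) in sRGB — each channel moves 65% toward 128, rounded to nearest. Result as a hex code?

#9c596a

A 65% tone moves each channel 65% toward 128:
  R: 209 + 0.65×(128−209) = 209 − 52.65 = 156.35 → 156
  G: 17 + 0.65×(128−17) = 17 + 72.15 = 89.15 → 89
  B: 64 + 0.65×(128−64) = 64 + 41.6 = 105.6 → 106
rgb(156, 89, 106) = #9c596a.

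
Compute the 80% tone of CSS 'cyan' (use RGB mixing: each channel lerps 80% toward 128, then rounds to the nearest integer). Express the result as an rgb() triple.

rgb(102, 153, 153)

CSS cyan is rgb(0, 255, 255).
An 80% tone moves each channel 80% toward 128:
  R: 0 + 102.4 = 102.4 → 102
  G: 255 + 0.8×(128−255) = 255 − 101.6 = 153.4 → 153
  B: 255 − 101.6 = 153.4 → 153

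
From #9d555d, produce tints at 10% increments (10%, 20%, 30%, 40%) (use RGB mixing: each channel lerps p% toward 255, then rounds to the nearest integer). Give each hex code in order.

#a7666d, #b1777d, #ba888e, #c4999e

#9d555d is rgb(157, 85, 93).
10%: (157 + 9.8 = 166.8→167, 85 + 17 = 102→102, 93 + 16.2 = 109.2→109) → #a7666d
20%: (157 + 19.6 = 176.6→177, 85 + 34 = 119→119, 93 + 32.4 = 125.4→125) → #b1777d
30%: (157 + 29.4 = 186.4→186, 85 + 51 = 136→136, 93 + 48.6 = 141.6→142) → #ba888e
40%: (157 + 39.2 = 196.2→196, 85 + 68 = 153→153, 93 + 64.8 = 157.8→158) → #c4999e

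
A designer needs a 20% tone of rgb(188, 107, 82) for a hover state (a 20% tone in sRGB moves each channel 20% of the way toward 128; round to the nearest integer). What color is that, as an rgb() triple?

rgb(176, 111, 91)

A 20% tone moves each channel 20% toward 128:
  R: 188 + 0.2×(128−188) = 188 − 12 = 176 → 176
  G: 107 + 0.2×(128−107) = 107 + 4.2 = 111.2 → 111
  B: 82 + 0.2×(128−82) = 82 + 9.2 = 91.2 → 91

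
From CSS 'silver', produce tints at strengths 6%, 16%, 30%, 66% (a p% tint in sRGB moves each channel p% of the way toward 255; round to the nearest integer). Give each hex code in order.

CSS silver is rgb(192, 192, 192).
6%: (192 + 3.78 = 195.78→196, 192 + 3.78 = 195.78→196, 192 + 3.78 = 195.78→196) → #c4c4c4
16%: (192 + 10.08 = 202.08→202, 192 + 10.08 = 202.08→202, 192 + 10.08 = 202.08→202) → #cacaca
30%: (192 + 18.9 = 210.9→211, 192 + 18.9 = 210.9→211, 192 + 18.9 = 210.9→211) → #d3d3d3
66%: (192 + 41.58 = 233.58→234, 192 + 41.58 = 233.58→234, 192 + 41.58 = 233.58→234) → #eaeaea

#c4c4c4, #cacaca, #d3d3d3, #eaeaea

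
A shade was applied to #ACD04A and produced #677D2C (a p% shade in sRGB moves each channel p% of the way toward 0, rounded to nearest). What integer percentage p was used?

40%

#ACD04A is rgb(172, 208, 74); #677D2C is rgb(103, 125, 44).
On the G channel (widest range): 125 ≈ 208 + (p/100)(0 − 208), so p ≈ 100×(125 − 208)/(0 − 208) = -8300/-208 = 39.90.
p = 40 reproduces all three channels after rounding.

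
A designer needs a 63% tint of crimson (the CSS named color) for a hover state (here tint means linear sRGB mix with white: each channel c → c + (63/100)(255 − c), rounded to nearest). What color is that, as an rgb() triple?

rgb(242, 168, 183)

CSS crimson is rgb(220, 20, 60).
A 63% tint moves each channel 63% toward 255:
  R: 220 + 22.05 = 242.05 → 242
  G: 20 + 0.63×(255−20) = 20 + 148.05 = 168.05 → 168
  B: 60 + 0.63×(255−60) = 60 + 122.85 = 182.85 → 183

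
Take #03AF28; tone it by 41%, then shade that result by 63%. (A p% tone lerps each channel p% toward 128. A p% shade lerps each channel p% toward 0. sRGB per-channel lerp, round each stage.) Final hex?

#143A1C

#03AF28 is rgb(3, 175, 40).
Per channel, c → c + 0.41(128 − c):
  R: 3 + 0.41×(128−3) = 3 + 51.25 = 54.25 → 54
  G: 175 + 0.41×(128−175) = 175 − 19.27 = 155.73 → 156
  B: 40 + 36.08 = 76.08 → 76
After the tone: rgb(54, 156, 76) = #369C4C.
Lerp each channel 63% toward 0:
  R: 54 + 0.63×(0−54) = 54 − 34.02 = 19.98 → 20
  G: 156 + 0.63×(0−156) = 156 − 98.28 = 57.72 → 58
  B: 76 − 47.88 = 28.12 → 28
rgb(20, 58, 28) = #143A1C.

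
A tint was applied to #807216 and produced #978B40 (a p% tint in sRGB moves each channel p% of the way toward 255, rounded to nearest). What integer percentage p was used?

18%

#807216 is rgb(128, 114, 22); #978B40 is rgb(151, 139, 64).
On the B channel (widest range): 64 ≈ 22 + (p/100)(255 − 22), so p ≈ 100×(64 − 22)/(255 − 22) = 4200/233 = 18.03.
p = 18 reproduces all three channels after rounding.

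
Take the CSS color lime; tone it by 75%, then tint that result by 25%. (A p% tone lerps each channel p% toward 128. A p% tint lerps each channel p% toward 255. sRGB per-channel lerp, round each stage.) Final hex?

#88B888

CSS lime is rgb(0, 255, 0).
A 75% tone moves each channel 75% toward 128:
  R: 0 + 96 = 96 → 96
  G: 255 − 95.25 = 159.75 → 160
  B: 0 + 96 = 96 → 96
After the tone: rgb(96, 160, 96) = #60A060.
Lerp each channel 25% toward 255:
  R: 96 + 39.75 = 135.75 → 136
  G: 160 + 23.75 = 183.75 → 184
  B: 96 + 0.25×(255−96) = 96 + 39.75 = 135.75 → 136
rgb(136, 184, 136) = #88B888.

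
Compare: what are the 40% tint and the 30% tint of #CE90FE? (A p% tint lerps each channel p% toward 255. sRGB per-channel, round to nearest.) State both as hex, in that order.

#E2BCFE, #DDB1FE

#CE90FE is rgb(206, 144, 254).
40% tint:
  R: 206 + 19.6 = 225.6 → 226
  G: 144 + 44.4 = 188.4 → 188
  B: 254 + 0.4×(255−254) = 254 + 0.4 = 254.4 → 254
  → #E2BCFE
30% tint:
  R: 206 + 14.7 = 220.7 → 221
  G: 144 + 33.3 = 177.3 → 177
  B: 254 + 0.3 = 254.3 → 254
  → #DDB1FE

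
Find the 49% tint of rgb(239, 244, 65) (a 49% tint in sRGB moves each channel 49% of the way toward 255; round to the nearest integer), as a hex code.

#F7F99E

Lerp each channel 49% toward 255:
  R: 239 + 0.49×(255−239) = 239 + 7.84 = 246.84 → 247
  G: 244 + 0.49×(255−244) = 244 + 5.39 = 249.39 → 249
  B: 65 + 0.49×(255−65) = 65 + 93.1 = 158.1 → 158
rgb(247, 249, 158) = #F7F99E.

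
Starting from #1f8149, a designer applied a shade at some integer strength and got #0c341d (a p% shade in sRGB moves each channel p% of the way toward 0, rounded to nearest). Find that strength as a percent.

#1f8149 is rgb(31, 129, 73); #0c341d is rgb(12, 52, 29).
On the G channel (widest range): 52 ≈ 129 + (p/100)(0 − 129), so p ≈ 100×(52 − 129)/(0 − 129) = -7700/-129 = 59.69.
p = 60 reproduces all three channels after rounding.

60%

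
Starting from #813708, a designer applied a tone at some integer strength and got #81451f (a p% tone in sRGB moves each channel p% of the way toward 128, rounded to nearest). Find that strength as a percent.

19%

#813708 is rgb(129, 55, 8); #81451f is rgb(129, 69, 31).
On the B channel (widest range): 31 ≈ 8 + (p/100)(128 − 8), so p ≈ 100×(31 − 8)/(128 − 8) = 2300/120 = 19.17.
p = 19 reproduces all three channels after rounding.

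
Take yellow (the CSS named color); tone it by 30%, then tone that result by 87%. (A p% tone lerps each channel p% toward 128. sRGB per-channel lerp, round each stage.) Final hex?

CSS yellow is rgb(255, 255, 0).
Lerp each channel 30% toward 128:
  R: 255 + 0.3×(128−255) = 255 − 38.1 = 216.9 → 217
  G: 255 − 38.1 = 216.9 → 217
  B: 0 + 38.4 = 38.4 → 38
After the tone: rgb(217, 217, 38) = #D9D926.
Lerp each channel 87% toward 128:
  R: 217 + 0.87×(128−217) = 217 − 77.43 = 139.57 → 140
  G: 217 − 77.43 = 139.57 → 140
  B: 38 + 0.87×(128−38) = 38 + 78.3 = 116.3 → 116
rgb(140, 140, 116) = #8C8C74.

#8C8C74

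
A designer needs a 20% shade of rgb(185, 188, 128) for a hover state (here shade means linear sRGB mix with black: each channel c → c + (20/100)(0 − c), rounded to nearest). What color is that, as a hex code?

#949666

Per channel, c → c + 0.2(0 − c):
  R: 185 − 37 = 148 → 148
  G: 188 + 0.2×(0−188) = 188 − 37.6 = 150.4 → 150
  B: 128 − 25.6 = 102.4 → 102
rgb(148, 150, 102) = #949666.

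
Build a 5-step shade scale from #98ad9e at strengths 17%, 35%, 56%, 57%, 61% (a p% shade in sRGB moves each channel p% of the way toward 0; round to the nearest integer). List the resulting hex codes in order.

#7e9083, #637067, #434c46, #414a44, #3b433e

#98ad9e is rgb(152, 173, 158).
17%: (152 − 25.84 = 126.16→126, 173 − 29.41 = 143.59→144, 158 − 26.86 = 131.14→131) → #7e9083
35%: (152 − 53.2 = 98.8→99, 173 − 60.55 = 112.45→112, 158 − 55.3 = 102.7→103) → #637067
56%: (152 − 85.12 = 66.88→67, 173 − 96.88 = 76.12→76, 158 − 88.48 = 69.52→70) → #434c46
57%: (152 − 86.64 = 65.36→65, 173 − 98.61 = 74.39→74, 158 − 90.06 = 67.94→68) → #414a44
61%: (152 − 92.72 = 59.28→59, 173 − 105.53 = 67.47→67, 158 − 96.38 = 61.62→62) → #3b433e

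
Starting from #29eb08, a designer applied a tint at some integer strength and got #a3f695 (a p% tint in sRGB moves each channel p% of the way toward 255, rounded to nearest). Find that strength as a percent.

57%

#29eb08 is rgb(41, 235, 8); #a3f695 is rgb(163, 246, 149).
On the B channel (widest range): 149 ≈ 8 + (p/100)(255 − 8), so p ≈ 100×(149 − 8)/(255 − 8) = 14100/247 = 57.09.
p = 57 reproduces all three channels after rounding.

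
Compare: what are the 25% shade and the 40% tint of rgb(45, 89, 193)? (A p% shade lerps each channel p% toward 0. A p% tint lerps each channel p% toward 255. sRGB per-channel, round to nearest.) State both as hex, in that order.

#224391, #819bda

25% shade:
  R: 45 − 11.25 = 33.75 → 34
  G: 89 − 22.25 = 66.75 → 67
  B: 193 + 0.25×(0−193) = 193 − 48.25 = 144.75 → 145
  → #224391
40% tint:
  R: 45 + 0.4×(255−45) = 45 + 84 = 129 → 129
  G: 89 + 66.4 = 155.4 → 155
  B: 193 + 24.8 = 217.8 → 218
  → #819bda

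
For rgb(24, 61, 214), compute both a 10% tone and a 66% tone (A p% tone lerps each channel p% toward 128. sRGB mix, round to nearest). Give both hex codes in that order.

#2244cd, #5d699d

10% tone:
  R: 24 + 0.1×(128−24) = 24 + 10.4 = 34.4 → 34
  G: 61 + 6.7 = 67.7 → 68
  B: 214 + 0.1×(128−214) = 214 − 8.6 = 205.4 → 205
  → #2244cd
66% tone:
  R: 24 + 68.64 = 92.64 → 93
  G: 61 + 44.22 = 105.22 → 105
  B: 214 − 56.76 = 157.24 → 157
  → #5d699d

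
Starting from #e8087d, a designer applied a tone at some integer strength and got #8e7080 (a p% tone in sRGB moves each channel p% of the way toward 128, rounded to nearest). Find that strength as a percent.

87%

#e8087d is rgb(232, 8, 125); #8e7080 is rgb(142, 112, 128).
On the G channel (widest range): 112 ≈ 8 + (p/100)(128 − 8), so p ≈ 100×(112 − 8)/(128 − 8) = 10400/120 = 86.67.
p = 87 reproduces all three channels after rounding.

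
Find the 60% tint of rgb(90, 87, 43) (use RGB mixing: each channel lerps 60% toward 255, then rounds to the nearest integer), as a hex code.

Lerp each channel 60% toward 255:
  R: 90 + 0.6×(255−90) = 90 + 99 = 189 → 189
  G: 87 + 0.6×(255−87) = 87 + 100.8 = 187.8 → 188
  B: 43 + 0.6×(255−43) = 43 + 127.2 = 170.2 → 170
rgb(189, 188, 170) = #bdbcaa.

#bdbcaa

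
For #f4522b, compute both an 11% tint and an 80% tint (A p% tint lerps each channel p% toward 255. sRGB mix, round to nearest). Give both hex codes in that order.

#f56542, #fddcd5

#f4522b is rgb(244, 82, 43).
11% tint:
  R: 244 + 0.11×(255−244) = 244 + 1.21 = 245.21 → 245
  G: 82 + 0.11×(255−82) = 82 + 19.03 = 101.03 → 101
  B: 43 + 23.32 = 66.32 → 66
  → #f56542
80% tint:
  R: 244 + 8.8 = 252.8 → 253
  G: 82 + 138.4 = 220.4 → 220
  B: 43 + 169.6 = 212.6 → 213
  → #fddcd5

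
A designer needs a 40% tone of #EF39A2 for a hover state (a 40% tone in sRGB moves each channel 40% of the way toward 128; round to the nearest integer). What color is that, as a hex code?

#EF39A2 is rgb(239, 57, 162).
Lerp each channel 40% toward 128:
  R: 239 + 0.4×(128−239) = 239 − 44.4 = 194.6 → 195
  G: 57 + 0.4×(128−57) = 57 + 28.4 = 85.4 → 85
  B: 162 + 0.4×(128−162) = 162 − 13.6 = 148.4 → 148
rgb(195, 85, 148) = #C35594.

#C35594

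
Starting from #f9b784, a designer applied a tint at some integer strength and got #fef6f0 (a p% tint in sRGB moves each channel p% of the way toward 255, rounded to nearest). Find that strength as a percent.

88%

#f9b784 is rgb(249, 183, 132); #fef6f0 is rgb(254, 246, 240).
On the B channel (widest range): 240 ≈ 132 + (p/100)(255 − 132), so p ≈ 100×(240 − 132)/(255 − 132) = 10800/123 = 87.80.
p = 88 reproduces all three channels after rounding.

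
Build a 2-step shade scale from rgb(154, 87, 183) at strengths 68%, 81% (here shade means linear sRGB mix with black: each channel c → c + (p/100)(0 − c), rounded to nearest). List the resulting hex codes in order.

68%: (154 − 104.72 = 49.28→49, 87 − 59.16 = 27.84→28, 183 − 124.44 = 58.56→59) → #311c3b
81%: (154 − 124.74 = 29.26→29, 87 − 70.47 = 16.53→17, 183 − 148.23 = 34.77→35) → #1d1123

#311c3b, #1d1123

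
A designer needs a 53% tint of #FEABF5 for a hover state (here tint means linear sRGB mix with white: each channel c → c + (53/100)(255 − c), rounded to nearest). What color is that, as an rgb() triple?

#FEABF5 is rgb(254, 171, 245).
A 53% tint moves each channel 53% toward 255:
  R: 254 + 0.53×(255−254) = 254 + 0.53 = 254.53 → 255
  G: 171 + 44.52 = 215.52 → 216
  B: 245 + 5.3 = 250.3 → 250

rgb(255, 216, 250)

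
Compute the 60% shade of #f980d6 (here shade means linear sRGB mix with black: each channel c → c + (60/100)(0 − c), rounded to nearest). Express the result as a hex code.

#643356

#f980d6 is rgb(249, 128, 214).
Per channel, c → c + 0.6(0 − c):
  R: 249 − 149.4 = 99.6 → 100
  G: 128 + 0.6×(0−128) = 128 − 76.8 = 51.2 → 51
  B: 214 + 0.6×(0−214) = 214 − 128.4 = 85.6 → 86
rgb(100, 51, 86) = #643356.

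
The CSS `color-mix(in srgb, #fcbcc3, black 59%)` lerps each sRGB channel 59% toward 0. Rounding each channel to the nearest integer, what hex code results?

#fcbcc3 is rgb(252, 188, 195).
Lerp each channel 59% toward 0:
  R: 252 + 0.59×(0−252) = 252 − 148.68 = 103.32 → 103
  G: 188 + 0.59×(0−188) = 188 − 110.92 = 77.08 → 77
  B: 195 − 115.05 = 79.95 → 80
rgb(103, 77, 80) = #674d50.

#674d50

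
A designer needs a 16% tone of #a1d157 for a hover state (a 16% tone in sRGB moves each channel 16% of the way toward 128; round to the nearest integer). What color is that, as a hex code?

#9cc45e

#a1d157 is rgb(161, 209, 87).
Per channel, c → c + 0.16(128 − c):
  R: 161 + 0.16×(128−161) = 161 − 5.28 = 155.72 → 156
  G: 209 + 0.16×(128−209) = 209 − 12.96 = 196.04 → 196
  B: 87 + 6.56 = 93.56 → 94
rgb(156, 196, 94) = #9cc45e.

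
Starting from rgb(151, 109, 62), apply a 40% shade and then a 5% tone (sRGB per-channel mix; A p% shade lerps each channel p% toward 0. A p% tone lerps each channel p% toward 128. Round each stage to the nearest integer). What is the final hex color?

#5d442a

Per channel, c → c + 0.4(0 − c):
  R: 151 + 0.4×(0−151) = 151 − 60.4 = 90.6 → 91
  G: 109 − 43.6 = 65.4 → 65
  B: 62 + 0.4×(0−62) = 62 − 24.8 = 37.2 → 37
After the shade: rgb(91, 65, 37) = #5b4125.
A 5% tone moves each channel 5% toward 128:
  R: 91 + 0.05×(128−91) = 91 + 1.85 = 92.85 → 93
  G: 65 + 0.05×(128−65) = 65 + 3.15 = 68.15 → 68
  B: 37 + 0.05×(128−37) = 37 + 4.55 = 41.55 → 42
rgb(93, 68, 42) = #5d442a.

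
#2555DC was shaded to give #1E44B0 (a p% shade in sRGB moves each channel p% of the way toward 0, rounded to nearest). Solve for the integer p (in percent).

20%

#2555DC is rgb(37, 85, 220); #1E44B0 is rgb(30, 68, 176).
On the B channel (widest range): 176 ≈ 220 + (p/100)(0 − 220), so p ≈ 100×(176 − 220)/(0 − 220) = -4400/-220 = 20.00.
p = 20 reproduces all three channels after rounding.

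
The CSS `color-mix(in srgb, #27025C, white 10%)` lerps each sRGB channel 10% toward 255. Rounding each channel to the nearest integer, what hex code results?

#3D1B6C

#27025C is rgb(39, 2, 92).
Lerp each channel 10% toward 255:
  R: 39 + 0.1×(255−39) = 39 + 21.6 = 60.6 → 61
  G: 2 + 0.1×(255−2) = 2 + 25.3 = 27.3 → 27
  B: 92 + 0.1×(255−92) = 92 + 16.3 = 108.3 → 108
rgb(61, 27, 108) = #3D1B6C.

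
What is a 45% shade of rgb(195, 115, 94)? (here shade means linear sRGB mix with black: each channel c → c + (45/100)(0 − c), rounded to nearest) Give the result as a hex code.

A 45% shade moves each channel 45% toward 0:
  R: 195 − 87.75 = 107.25 → 107
  G: 115 + 0.45×(0−115) = 115 − 51.75 = 63.25 → 63
  B: 94 + 0.45×(0−94) = 94 − 42.3 = 51.7 → 52
rgb(107, 63, 52) = #6B3F34.

#6B3F34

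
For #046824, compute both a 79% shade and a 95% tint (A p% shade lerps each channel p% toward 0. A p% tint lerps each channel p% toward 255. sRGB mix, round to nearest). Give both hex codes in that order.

#011608, #F2F7F4

#046824 is rgb(4, 104, 36).
79% shade:
  R: 4 + 0.79×(0−4) = 4 − 3.16 = 0.84 → 1
  G: 104 − 82.16 = 21.84 → 22
  B: 36 + 0.79×(0−36) = 36 − 28.44 = 7.56 → 8
  → #011608
95% tint:
  R: 4 + 238.45 = 242.45 → 242
  G: 104 + 0.95×(255−104) = 104 + 143.45 = 247.45 → 247
  B: 36 + 0.95×(255−36) = 36 + 208.05 = 244.05 → 244
  → #F2F7F4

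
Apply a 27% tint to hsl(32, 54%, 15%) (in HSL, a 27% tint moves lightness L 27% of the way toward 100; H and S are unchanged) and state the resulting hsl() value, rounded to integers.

hsl(32, 54%, 38%)

L moves 27% from 15 toward 100: 15 + 22.95 = 37.95 → 38.
H and S are unchanged.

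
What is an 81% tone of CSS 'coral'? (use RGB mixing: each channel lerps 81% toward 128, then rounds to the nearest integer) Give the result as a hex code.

#988077

CSS coral is rgb(255, 127, 80).
An 81% tone moves each channel 81% toward 128:
  R: 255 + 0.81×(128−255) = 255 − 102.87 = 152.13 → 152
  G: 127 + 0.81×(128−127) = 127 + 0.81 = 127.81 → 128
  B: 80 + 0.81×(128−80) = 80 + 38.88 = 118.88 → 119
rgb(152, 128, 119) = #988077.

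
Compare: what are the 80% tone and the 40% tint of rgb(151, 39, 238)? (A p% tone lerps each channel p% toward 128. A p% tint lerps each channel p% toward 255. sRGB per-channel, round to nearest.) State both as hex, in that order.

#856e96, #c17df5

80% tone:
  R: 151 − 18.4 = 132.6 → 133
  G: 39 + 0.8×(128−39) = 39 + 71.2 = 110.2 → 110
  B: 238 + 0.8×(128−238) = 238 − 88 = 150 → 150
  → #856e96
40% tint:
  R: 151 + 41.6 = 192.6 → 193
  G: 39 + 86.4 = 125.4 → 125
  B: 238 + 0.4×(255−238) = 238 + 6.8 = 244.8 → 245
  → #c17df5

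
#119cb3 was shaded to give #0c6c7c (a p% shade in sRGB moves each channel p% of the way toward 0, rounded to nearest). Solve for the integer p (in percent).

31%

#119cb3 is rgb(17, 156, 179); #0c6c7c is rgb(12, 108, 124).
On the B channel (widest range): 124 ≈ 179 + (p/100)(0 − 179), so p ≈ 100×(124 − 179)/(0 − 179) = -5500/-179 = 30.73.
p = 31 reproduces all three channels after rounding.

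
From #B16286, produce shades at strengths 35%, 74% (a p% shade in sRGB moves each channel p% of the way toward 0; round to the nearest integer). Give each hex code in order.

#B16286 is rgb(177, 98, 134).
35%: (177 − 61.95 = 115.05→115, 98 − 34.3 = 63.7→64, 134 − 46.9 = 87.1→87) → #734057
74%: (177 − 130.98 = 46.02→46, 98 − 72.52 = 25.48→25, 134 − 99.16 = 34.84→35) → #2E1923

#734057, #2E1923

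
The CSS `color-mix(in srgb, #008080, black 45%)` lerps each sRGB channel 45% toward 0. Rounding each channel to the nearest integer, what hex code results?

#004646

#008080 is rgb(0, 128, 128).
Per channel, c → c + 0.45(0 − c):
  R: 0 + 0 = 0 → 0
  G: 128 + 0.45×(0−128) = 128 − 57.6 = 70.4 → 70
  B: 128 − 57.6 = 70.4 → 70
rgb(0, 70, 70) = #004646.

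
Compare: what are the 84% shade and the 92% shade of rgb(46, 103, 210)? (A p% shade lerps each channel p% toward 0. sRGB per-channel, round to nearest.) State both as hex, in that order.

84% shade:
  R: 46 − 38.64 = 7.36 → 7
  G: 103 + 0.84×(0−103) = 103 − 86.52 = 16.48 → 16
  B: 210 + 0.84×(0−210) = 210 − 176.4 = 33.6 → 34
  → #071022
92% shade:
  R: 46 + 0.92×(0−46) = 46 − 42.32 = 3.68 → 4
  G: 103 + 0.92×(0−103) = 103 − 94.76 = 8.24 → 8
  B: 210 + 0.92×(0−210) = 210 − 193.2 = 16.8 → 17
  → #040811

#071022, #040811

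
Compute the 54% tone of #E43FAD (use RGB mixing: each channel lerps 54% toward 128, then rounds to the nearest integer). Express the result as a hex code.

#E43FAD is rgb(228, 63, 173).
Per channel, c → c + 0.54(128 − c):
  R: 228 + 0.54×(128−228) = 228 − 54 = 174 → 174
  G: 63 + 0.54×(128−63) = 63 + 35.1 = 98.1 → 98
  B: 173 + 0.54×(128−173) = 173 − 24.3 = 148.7 → 149
rgb(174, 98, 149) = #AE6295.

#AE6295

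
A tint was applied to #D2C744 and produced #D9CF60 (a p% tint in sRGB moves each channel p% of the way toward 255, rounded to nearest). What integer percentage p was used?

15%

#D2C744 is rgb(210, 199, 68); #D9CF60 is rgb(217, 207, 96).
On the B channel (widest range): 96 ≈ 68 + (p/100)(255 − 68), so p ≈ 100×(96 − 68)/(255 − 68) = 2800/187 = 14.97.
p = 15 reproduces all three channels after rounding.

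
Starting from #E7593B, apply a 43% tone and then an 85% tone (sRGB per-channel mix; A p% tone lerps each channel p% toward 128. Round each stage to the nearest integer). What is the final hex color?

#E7593B is rgb(231, 89, 59).
A 43% tone moves each channel 43% toward 128:
  R: 231 + 0.43×(128−231) = 231 − 44.29 = 186.71 → 187
  G: 89 + 16.77 = 105.77 → 106
  B: 59 + 0.43×(128−59) = 59 + 29.67 = 88.67 → 89
After the tone: rgb(187, 106, 89) = #BB6A59.
Per channel, c → c + 0.85(128 − c):
  R: 187 + 0.85×(128−187) = 187 − 50.15 = 136.85 → 137
  G: 106 + 0.85×(128−106) = 106 + 18.7 = 124.7 → 125
  B: 89 + 0.85×(128−89) = 89 + 33.15 = 122.15 → 122
rgb(137, 125, 122) = #897D7A.

#897D7A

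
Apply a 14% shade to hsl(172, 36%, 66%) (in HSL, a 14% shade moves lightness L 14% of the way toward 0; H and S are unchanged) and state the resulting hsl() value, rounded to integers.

L moves 14% from 66 toward 0: 66 − 9.24 = 56.76 → 57.
H and S are unchanged.

hsl(172, 36%, 57%)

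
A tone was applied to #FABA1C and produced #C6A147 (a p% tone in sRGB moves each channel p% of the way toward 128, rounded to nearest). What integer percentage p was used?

43%

#FABA1C is rgb(250, 186, 28); #C6A147 is rgb(198, 161, 71).
On the R channel (widest range): 198 ≈ 250 + (p/100)(128 − 250), so p ≈ 100×(198 − 250)/(128 − 250) = -5200/-122 = 42.62.
p = 43 reproduces all three channels after rounding.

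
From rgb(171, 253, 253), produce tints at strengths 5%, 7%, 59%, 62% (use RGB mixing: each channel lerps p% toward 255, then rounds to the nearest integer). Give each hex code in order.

5%: (171 + 4.2 = 175.2→175, 253→253, 253→253) → #AFFDFD
7%: (171 + 5.88 = 176.88→177, 253→253, 253→253) → #B1FDFD
59%: (171 + 49.56 = 220.56→221, 253 + 1.18 = 254.18→254, 253 + 1.18 = 254.18→254) → #DDFEFE
62%: (171 + 52.08 = 223.08→223, 253 + 1.24 = 254.24→254, 253 + 1.24 = 254.24→254) → #DFFEFE

#AFFDFD, #B1FDFD, #DDFEFE, #DFFEFE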